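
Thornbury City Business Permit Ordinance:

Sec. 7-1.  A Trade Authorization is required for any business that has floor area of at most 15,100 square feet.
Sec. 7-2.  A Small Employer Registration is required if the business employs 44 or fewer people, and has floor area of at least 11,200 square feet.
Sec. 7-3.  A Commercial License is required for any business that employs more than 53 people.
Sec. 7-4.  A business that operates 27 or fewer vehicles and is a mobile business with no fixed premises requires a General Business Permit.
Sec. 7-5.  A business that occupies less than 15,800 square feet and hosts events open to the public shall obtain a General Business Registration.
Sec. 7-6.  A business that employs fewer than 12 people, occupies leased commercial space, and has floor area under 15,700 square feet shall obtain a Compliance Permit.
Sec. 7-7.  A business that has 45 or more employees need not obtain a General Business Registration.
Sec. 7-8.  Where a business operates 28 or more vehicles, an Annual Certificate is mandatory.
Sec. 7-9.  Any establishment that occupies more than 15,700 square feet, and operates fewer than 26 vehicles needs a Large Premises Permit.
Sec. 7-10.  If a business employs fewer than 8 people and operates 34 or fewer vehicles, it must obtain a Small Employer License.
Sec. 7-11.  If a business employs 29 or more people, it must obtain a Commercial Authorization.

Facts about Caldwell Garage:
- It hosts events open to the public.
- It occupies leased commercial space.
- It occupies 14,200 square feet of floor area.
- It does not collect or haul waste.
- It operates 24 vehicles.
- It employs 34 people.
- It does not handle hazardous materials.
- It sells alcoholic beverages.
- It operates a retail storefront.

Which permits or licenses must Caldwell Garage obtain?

Commercial Authorization, General Business Registration, Small Employer Registration, Trade Authorization

Sec. 7-1. floor area 14,200 square feet ≤ 15,100 square feet → Trade Authorization required.
Sec. 7-2. employees 34 ≤ 44; floor area 14,200 square feet ≥ 11,200 square feet → Small Employer Registration required.
Sec. 7-3. employees 34 ≤ 53 → Commercial License not required.
Sec. 7-4. vehicles 24 ≤ 27; occupies leased commercial space (not: is a mobile business with no fixed premises) → General Business Permit not required.
Sec. 7-5. floor area 14,200 square feet < 15,800 square feet; hosts events open to the public → General Business Registration required.
Sec. 7-6. employees 34 ≥ 12; occupies leased commercial space; floor area 14,200 square feet < 15,700 square feet → Compliance Permit not required.
Sec. 7-7. employees 34 < 45 → General Business Registration exemption does not apply.
Sec. 7-8. vehicles 24 < 28 → Annual Certificate not required.
Sec. 7-9. floor area 14,200 square feet ≤ 15,700 square feet; vehicles 24 < 26 → Large Premises Permit not required.
Sec. 7-10. employees 34 ≥ 8; vehicles 24 ≤ 34 → Small Employer License not required.
Sec. 7-11. employees 34 ≥ 29 → Commercial Authorization required.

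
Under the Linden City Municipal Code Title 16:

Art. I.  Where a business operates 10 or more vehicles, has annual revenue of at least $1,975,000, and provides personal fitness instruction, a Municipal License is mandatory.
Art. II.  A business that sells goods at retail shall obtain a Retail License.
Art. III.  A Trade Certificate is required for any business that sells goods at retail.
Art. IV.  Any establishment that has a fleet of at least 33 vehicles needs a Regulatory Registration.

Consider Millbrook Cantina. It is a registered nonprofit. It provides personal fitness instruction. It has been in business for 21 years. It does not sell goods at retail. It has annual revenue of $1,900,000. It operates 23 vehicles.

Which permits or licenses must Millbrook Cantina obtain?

Art. I. vehicles 23 ≥ 10; revenue $1,900,000 < $1,975,000; provides personal fitness instruction → Municipal License not required.
Art. II. does not sell goods at retail → Retail License not required.
Art. III. does not sell goods at retail → Trade Certificate not required.
Art. IV. vehicles 23 < 33 → Regulatory Registration not required.

None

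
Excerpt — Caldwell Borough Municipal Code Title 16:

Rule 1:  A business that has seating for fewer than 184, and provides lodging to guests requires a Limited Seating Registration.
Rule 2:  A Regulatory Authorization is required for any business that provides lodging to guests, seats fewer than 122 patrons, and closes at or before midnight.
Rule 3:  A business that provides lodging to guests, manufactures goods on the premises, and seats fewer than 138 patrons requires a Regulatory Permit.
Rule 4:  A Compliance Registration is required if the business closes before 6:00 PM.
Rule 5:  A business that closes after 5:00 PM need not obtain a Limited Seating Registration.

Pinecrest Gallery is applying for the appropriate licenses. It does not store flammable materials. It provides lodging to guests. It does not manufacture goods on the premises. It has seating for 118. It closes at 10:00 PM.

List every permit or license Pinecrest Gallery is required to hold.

Rule 1: seating 118 < 184; provides lodging to guests → Limited Seating Registration required.
Rule 2: provides lodging to guests; seating 118 < 122; closes 10:00 PM, at/before midnight → Regulatory Authorization required.
Rule 3: provides lodging to guests; does not manufacture goods on the premises; seating 118 < 138 → Regulatory Permit not required.
Rule 4: closes 10:00 PM, after 6:00 PM → Compliance Registration not required.
Rule 5: closes 10:00 PM, after 5:00 PM → exempt from Limited Seating Registration.

Regulatory Authorization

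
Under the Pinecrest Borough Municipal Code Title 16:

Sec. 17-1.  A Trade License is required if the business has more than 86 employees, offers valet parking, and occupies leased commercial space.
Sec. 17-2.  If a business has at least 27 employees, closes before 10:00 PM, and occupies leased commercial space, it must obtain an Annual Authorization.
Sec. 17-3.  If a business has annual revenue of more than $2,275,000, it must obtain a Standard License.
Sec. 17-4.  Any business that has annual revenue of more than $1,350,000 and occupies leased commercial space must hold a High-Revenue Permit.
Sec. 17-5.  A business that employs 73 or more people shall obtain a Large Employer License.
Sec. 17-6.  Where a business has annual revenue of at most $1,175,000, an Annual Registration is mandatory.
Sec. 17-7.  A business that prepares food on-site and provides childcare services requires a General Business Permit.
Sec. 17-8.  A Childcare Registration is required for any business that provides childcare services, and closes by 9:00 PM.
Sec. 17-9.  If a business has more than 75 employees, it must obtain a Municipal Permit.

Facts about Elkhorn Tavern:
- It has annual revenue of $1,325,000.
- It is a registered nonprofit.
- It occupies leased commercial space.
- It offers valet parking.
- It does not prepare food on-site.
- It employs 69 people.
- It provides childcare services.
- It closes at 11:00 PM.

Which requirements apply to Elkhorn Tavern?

None

Sec. 17-1. employees 69 ≤ 86; offers valet parking; occupies leased commercial space → Trade License not required.
Sec. 17-2. employees 69 ≥ 27; closes 11:00 PM, after 10:00 PM; occupies leased commercial space → Annual Authorization not required.
Sec. 17-3. revenue $1,325,000 ≤ $2,275,000 → Standard License not required.
Sec. 17-4. revenue $1,325,000 ≤ $1,350,000; occupies leased commercial space → High-Revenue Permit not required.
Sec. 17-5. employees 69 < 73 → Large Employer License not required.
Sec. 17-6. revenue $1,325,000 > $1,175,000 → Annual Registration not required.
Sec. 17-7. does not prepare food on-site; provides childcare services → General Business Permit not required.
Sec. 17-8. provides childcare services; closes 11:00 PM, after 9:00 PM → Childcare Registration not required.
Sec. 17-9. employees 69 ≤ 75 → Municipal Permit not required.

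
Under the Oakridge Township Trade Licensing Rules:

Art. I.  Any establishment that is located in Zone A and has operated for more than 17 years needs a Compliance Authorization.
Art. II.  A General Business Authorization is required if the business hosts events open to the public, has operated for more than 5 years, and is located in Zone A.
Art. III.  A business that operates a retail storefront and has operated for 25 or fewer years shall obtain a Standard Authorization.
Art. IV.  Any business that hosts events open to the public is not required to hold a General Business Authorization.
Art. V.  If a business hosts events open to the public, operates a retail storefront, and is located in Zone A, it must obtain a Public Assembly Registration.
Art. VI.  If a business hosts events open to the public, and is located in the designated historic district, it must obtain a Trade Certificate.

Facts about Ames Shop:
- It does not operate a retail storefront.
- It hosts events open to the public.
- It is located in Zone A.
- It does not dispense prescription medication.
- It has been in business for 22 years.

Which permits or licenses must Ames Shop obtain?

Compliance Authorization

Art. I. is located in Zone A; years in business 22 > 17 → Compliance Authorization required.
Art. II. hosts events open to the public; years in business 22 > 5; is located in Zone A → General Business Authorization required.
Art. III. does not operate a retail storefront; years in business 22 ≤ 25 → Standard Authorization not required.
Art. IV. hosts events open to the public → exempt from General Business Authorization.
Art. V. hosts events open to the public; does not operate a retail storefront; is located in Zone A → Public Assembly Registration not required.
Art. VI. hosts events open to the public; is located in Zone A (not: is located in the designated historic district) → Trade Certificate not required.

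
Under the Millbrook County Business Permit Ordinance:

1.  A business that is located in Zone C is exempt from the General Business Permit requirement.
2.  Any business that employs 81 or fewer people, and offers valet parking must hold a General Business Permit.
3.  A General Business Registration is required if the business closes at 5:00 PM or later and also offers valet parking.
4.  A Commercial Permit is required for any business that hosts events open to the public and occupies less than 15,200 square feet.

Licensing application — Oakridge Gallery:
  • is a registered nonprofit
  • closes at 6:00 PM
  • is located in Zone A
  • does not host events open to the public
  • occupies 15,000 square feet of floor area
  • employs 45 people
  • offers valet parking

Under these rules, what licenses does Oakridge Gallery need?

1. is located in Zone A (not: is located in Zone C) → General Business Permit exemption does not apply.
2. employees 45 ≤ 81; offers valet parking → General Business Permit required.
3. closes 6:00 PM, after 5:00 PM; offers valet parking → General Business Registration required.
4. does not host events open to the public; floor area 15,000 square feet < 15,200 square feet → Commercial Permit not required.

General Business Permit, General Business Registration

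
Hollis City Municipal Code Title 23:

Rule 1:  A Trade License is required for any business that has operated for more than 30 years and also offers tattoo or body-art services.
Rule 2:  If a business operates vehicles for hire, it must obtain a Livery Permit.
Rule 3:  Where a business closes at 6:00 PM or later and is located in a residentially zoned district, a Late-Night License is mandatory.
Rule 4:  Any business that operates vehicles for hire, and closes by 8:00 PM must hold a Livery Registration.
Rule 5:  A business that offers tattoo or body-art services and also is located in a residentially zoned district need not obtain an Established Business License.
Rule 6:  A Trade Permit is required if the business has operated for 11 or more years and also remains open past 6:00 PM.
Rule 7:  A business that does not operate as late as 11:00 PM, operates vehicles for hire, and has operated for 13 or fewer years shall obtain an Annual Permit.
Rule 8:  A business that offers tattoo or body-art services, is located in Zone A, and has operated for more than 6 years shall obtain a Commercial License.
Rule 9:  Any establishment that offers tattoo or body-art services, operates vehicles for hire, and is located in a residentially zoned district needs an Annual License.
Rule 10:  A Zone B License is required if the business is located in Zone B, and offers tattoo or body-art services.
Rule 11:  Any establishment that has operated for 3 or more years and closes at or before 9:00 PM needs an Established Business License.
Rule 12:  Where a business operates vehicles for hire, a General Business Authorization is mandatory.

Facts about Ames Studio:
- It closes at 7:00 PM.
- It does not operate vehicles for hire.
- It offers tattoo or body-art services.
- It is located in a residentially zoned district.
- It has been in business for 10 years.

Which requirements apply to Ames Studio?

Late-Night License

Rule 1: years in business 10 ≤ 30; offers tattoo or body-art services → Trade License not required.
Rule 2: does not operate vehicles for hire → Livery Permit not required.
Rule 3: closes 7:00 PM, after 6:00 PM; is located in a residentially zoned district → Late-Night License required.
Rule 4: does not operate vehicles for hire; closes 7:00 PM, at/before 8:00 PM → Livery Registration not required.
Rule 5: offers tattoo or body-art services; is located in a residentially zoned district → exempt from Established Business License.
Rule 6: years in business 10 < 11; closes 7:00 PM, after 6:00 PM → Trade Permit not required.
Rule 7: closes 7:00 PM, at/before 11:00 PM; does not operate vehicles for hire; years in business 10 ≤ 13 → Annual Permit not required.
Rule 8: offers tattoo or body-art services; is located in a residentially zoned district (not: is located in Zone A); years in business 10 > 6 → Commercial License not required.
Rule 9: offers tattoo or body-art services; does not operate vehicles for hire; is located in a residentially zoned district → Annual License not required.
Rule 10: is located in a residentially zoned district (not: is located in Zone B); offers tattoo or body-art services → Zone B License not required.
Rule 11: years in business 10 ≥ 3; closes 7:00 PM, at/before 9:00 PM → Established Business License required.
Rule 12: does not operate vehicles for hire → General Business Authorization not required.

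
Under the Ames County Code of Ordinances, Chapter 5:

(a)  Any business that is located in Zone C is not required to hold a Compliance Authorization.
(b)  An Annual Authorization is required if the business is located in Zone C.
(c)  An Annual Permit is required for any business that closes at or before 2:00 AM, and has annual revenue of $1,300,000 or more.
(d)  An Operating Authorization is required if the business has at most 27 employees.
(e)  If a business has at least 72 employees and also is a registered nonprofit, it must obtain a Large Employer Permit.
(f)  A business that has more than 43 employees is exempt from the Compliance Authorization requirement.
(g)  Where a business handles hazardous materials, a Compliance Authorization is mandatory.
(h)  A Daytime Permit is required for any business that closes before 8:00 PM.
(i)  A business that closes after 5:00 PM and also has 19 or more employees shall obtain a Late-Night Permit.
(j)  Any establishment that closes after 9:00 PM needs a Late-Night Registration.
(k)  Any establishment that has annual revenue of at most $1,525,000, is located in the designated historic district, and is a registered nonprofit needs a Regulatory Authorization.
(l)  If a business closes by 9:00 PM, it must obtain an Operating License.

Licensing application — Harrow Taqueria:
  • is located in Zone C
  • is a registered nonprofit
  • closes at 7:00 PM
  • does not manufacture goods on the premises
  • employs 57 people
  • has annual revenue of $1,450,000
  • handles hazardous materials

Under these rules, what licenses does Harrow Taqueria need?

Annual Authorization, Annual Permit, Daytime Permit, Late-Night Permit, Operating License

(a) is located in Zone C → exempt from Compliance Authorization.
(b) is located in Zone C → Annual Authorization required.
(c) closes 7:00 PM, at/before 2:00 AM; revenue $1,450,000 ≥ $1,300,000 → Annual Permit required.
(d) employees 57 > 27 → Operating Authorization not required.
(e) employees 57 < 72; is a registered nonprofit → Large Employer Permit not required.
(f) employees 57 > 43 → exempt from Compliance Authorization.
(g) handles hazardous materials → Compliance Authorization required.
(h) closes 7:00 PM, at/before 8:00 PM → Daytime Permit required.
(i) closes 7:00 PM, after 5:00 PM; employees 57 ≥ 19 → Late-Night Permit required.
(j) closes 7:00 PM, at/before 9:00 PM → Late-Night Registration not required.
(k) revenue $1,450,000 ≤ $1,525,000; is located in Zone C (not: is located in the designated historic district); is a registered nonprofit → Regulatory Authorization not required.
(l) closes 7:00 PM, at/before 9:00 PM → Operating License required.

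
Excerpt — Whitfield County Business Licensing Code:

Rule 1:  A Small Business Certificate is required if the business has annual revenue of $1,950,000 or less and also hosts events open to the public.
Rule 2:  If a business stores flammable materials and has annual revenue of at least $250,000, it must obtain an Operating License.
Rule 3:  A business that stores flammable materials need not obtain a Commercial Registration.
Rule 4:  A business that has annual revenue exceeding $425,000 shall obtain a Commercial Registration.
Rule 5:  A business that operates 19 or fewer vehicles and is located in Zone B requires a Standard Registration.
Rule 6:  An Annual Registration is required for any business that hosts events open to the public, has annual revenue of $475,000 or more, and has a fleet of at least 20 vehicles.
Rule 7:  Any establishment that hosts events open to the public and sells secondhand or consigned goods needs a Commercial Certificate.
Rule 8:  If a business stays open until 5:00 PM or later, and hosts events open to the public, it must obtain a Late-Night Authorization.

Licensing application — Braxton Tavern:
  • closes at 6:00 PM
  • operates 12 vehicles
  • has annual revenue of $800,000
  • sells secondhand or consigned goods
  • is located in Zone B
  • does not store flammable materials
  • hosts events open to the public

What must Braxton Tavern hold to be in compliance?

Commercial Certificate, Commercial Registration, Late-Night Authorization, Small Business Certificate, Standard Registration

Rule 1: revenue $800,000 ≤ $1,950,000; hosts events open to the public → Small Business Certificate required.
Rule 2: does not store flammable materials; revenue $800,000 ≥ $250,000 → Operating License not required.
Rule 3: does not store flammable materials → Commercial Registration exemption does not apply.
Rule 4: revenue $800,000 > $425,000 → Commercial Registration required.
Rule 5: vehicles 12 ≤ 19; is located in Zone B → Standard Registration required.
Rule 6: hosts events open to the public; revenue $800,000 ≥ $475,000; vehicles 12 < 20 → Annual Registration not required.
Rule 7: hosts events open to the public; sells secondhand or consigned goods → Commercial Certificate required.
Rule 8: closes 6:00 PM, after 5:00 PM; hosts events open to the public → Late-Night Authorization required.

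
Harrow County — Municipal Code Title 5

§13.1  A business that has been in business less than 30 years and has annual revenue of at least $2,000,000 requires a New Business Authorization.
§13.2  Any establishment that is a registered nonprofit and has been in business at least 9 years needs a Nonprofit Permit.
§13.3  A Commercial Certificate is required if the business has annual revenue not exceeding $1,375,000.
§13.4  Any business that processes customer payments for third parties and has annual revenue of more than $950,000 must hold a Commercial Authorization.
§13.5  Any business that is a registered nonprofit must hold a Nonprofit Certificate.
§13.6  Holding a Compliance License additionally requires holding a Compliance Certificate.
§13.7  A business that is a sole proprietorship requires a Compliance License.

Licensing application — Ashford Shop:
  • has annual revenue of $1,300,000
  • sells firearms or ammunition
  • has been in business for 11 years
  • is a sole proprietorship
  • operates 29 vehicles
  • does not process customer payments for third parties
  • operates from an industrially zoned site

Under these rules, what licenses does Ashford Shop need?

Commercial Certificate, Compliance Certificate, Compliance License

§13.1 years in business 11 < 30; revenue $1,300,000 < $2,000,000 → New Business Authorization not required.
§13.2 is a sole proprietorship (not: is a registered nonprofit); years in business 11 ≥ 9 → Nonprofit Permit not required.
§13.3 revenue $1,300,000 ≤ $1,375,000 → Commercial Certificate required.
§13.4 does not process customer payments for third parties; revenue $1,300,000 > $950,000 → Commercial Authorization not required.
§13.5 is a sole proprietorship (not: is a registered nonprofit) → Nonprofit Certificate not required.
§13.6 Compliance License is required → Compliance Certificate also required.
§13.7 is a sole proprietorship → Compliance License required.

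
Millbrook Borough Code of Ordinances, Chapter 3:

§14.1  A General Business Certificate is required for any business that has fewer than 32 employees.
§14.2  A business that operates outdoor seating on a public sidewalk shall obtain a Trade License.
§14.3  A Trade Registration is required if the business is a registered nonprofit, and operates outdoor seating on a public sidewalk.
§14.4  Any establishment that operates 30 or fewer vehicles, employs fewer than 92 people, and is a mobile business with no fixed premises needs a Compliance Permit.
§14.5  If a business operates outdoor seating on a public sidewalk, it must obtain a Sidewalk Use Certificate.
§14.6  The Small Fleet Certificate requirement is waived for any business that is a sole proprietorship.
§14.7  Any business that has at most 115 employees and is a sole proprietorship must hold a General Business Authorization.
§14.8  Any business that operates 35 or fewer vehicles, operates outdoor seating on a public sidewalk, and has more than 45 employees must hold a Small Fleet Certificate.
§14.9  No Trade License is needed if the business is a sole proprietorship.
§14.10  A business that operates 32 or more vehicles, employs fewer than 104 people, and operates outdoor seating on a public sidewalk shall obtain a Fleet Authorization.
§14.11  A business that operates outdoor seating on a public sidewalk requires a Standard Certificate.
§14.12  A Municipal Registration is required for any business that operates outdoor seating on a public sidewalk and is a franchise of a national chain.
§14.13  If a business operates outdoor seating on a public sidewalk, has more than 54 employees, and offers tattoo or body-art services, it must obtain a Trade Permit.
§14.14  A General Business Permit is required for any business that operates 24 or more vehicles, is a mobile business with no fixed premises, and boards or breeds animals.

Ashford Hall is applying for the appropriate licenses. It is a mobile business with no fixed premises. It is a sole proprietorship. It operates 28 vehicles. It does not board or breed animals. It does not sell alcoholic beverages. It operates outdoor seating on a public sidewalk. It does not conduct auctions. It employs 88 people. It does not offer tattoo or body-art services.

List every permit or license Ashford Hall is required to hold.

Compliance Permit, General Business Authorization, Sidewalk Use Certificate, Standard Certificate

§14.1 employees 88 ≥ 32 → General Business Certificate not required.
§14.2 operates outdoor seating on a public sidewalk → Trade License required.
§14.3 is a sole proprietorship (not: is a registered nonprofit); operates outdoor seating on a public sidewalk → Trade Registration not required.
§14.4 vehicles 28 ≤ 30; employees 88 < 92; is a mobile business with no fixed premises → Compliance Permit required.
§14.5 operates outdoor seating on a public sidewalk → Sidewalk Use Certificate required.
§14.6 is a sole proprietorship → exempt from Small Fleet Certificate.
§14.7 employees 88 ≤ 115; is a sole proprietorship → General Business Authorization required.
§14.8 vehicles 28 ≤ 35; operates outdoor seating on a public sidewalk; employees 88 > 45 → Small Fleet Certificate required.
§14.9 is a sole proprietorship → exempt from Trade License.
§14.10 vehicles 28 < 32; employees 88 < 104; operates outdoor seating on a public sidewalk → Fleet Authorization not required.
§14.11 operates outdoor seating on a public sidewalk → Standard Certificate required.
§14.12 operates outdoor seating on a public sidewalk; is a sole proprietorship (not: is a franchise of a national chain) → Municipal Registration not required.
§14.13 operates outdoor seating on a public sidewalk; employees 88 > 54; does not offer tattoo or body-art services → Trade Permit not required.
§14.14 vehicles 28 ≥ 24; is a mobile business with no fixed premises; does not board or breed animals → General Business Permit not required.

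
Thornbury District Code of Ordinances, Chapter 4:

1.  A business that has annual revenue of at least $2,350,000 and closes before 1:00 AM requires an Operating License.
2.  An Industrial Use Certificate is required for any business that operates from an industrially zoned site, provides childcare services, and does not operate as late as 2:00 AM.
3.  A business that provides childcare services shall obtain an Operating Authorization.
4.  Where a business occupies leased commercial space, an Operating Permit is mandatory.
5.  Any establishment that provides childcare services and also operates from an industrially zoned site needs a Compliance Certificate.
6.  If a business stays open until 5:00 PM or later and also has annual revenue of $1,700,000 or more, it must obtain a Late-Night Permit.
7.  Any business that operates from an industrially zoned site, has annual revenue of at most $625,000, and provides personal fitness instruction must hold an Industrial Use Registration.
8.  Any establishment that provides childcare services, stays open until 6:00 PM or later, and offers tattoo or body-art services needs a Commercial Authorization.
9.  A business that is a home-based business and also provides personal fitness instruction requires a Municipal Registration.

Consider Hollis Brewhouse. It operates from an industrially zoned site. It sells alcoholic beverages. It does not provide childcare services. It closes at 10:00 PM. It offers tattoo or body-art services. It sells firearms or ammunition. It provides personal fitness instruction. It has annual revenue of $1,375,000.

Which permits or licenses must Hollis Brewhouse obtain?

None

1. revenue $1,375,000 < $2,350,000; closes 10:00 PM, at/before 1:00 AM → Operating License not required.
2. operates from an industrially zoned site; does not provide childcare services; closes 10:00 PM, at/before 2:00 AM → Industrial Use Certificate not required.
3. does not provide childcare services → Operating Authorization not required.
4. operates from an industrially zoned site (not: occupies leased commercial space) → Operating Permit not required.
5. does not provide childcare services; operates from an industrially zoned site → Compliance Certificate not required.
6. closes 10:00 PM, after 5:00 PM; revenue $1,375,000 < $1,700,000 → Late-Night Permit not required.
7. operates from an industrially zoned site; revenue $1,375,000 > $625,000; provides personal fitness instruction → Industrial Use Registration not required.
8. does not provide childcare services; closes 10:00 PM, after 6:00 PM; offers tattoo or body-art services → Commercial Authorization not required.
9. operates from an industrially zoned site (not: is a home-based business); provides personal fitness instruction → Municipal Registration not required.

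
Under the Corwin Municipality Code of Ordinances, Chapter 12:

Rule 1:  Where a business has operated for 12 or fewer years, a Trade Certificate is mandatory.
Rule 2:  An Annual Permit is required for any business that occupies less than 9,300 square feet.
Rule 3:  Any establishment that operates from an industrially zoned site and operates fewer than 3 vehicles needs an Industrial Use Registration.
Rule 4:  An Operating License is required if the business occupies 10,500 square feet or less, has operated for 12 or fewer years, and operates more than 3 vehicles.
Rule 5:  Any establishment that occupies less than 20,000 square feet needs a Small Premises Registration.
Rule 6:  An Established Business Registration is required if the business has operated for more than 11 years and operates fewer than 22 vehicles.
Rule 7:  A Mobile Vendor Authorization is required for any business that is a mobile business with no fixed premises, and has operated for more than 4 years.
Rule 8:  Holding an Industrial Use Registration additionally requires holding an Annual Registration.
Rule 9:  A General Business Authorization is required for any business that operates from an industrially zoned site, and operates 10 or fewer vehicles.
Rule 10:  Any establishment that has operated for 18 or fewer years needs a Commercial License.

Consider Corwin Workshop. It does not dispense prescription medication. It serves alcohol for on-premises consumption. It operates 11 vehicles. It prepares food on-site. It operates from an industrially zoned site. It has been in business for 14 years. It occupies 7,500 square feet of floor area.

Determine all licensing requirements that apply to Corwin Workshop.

Rule 1: years in business 14 > 12 → Trade Certificate not required.
Rule 2: floor area 7,500 square feet < 9,300 square feet → Annual Permit required.
Rule 3: operates from an industrially zoned site; vehicles 11 ≥ 3 → Industrial Use Registration not required.
Rule 4: floor area 7,500 square feet ≤ 10,500 square feet; years in business 14 > 12; vehicles 11 > 3 → Operating License not required.
Rule 5: floor area 7,500 square feet < 20,000 square feet → Small Premises Registration required.
Rule 6: years in business 14 > 11; vehicles 11 < 22 → Established Business Registration required.
Rule 7: operates from an industrially zoned site (not: is a mobile business with no fixed premises); years in business 14 > 4 → Mobile Vendor Authorization not required.
Rule 8: Industrial Use Registration is not required → no effect.
Rule 9: operates from an industrially zoned site; vehicles 11 > 10 → General Business Authorization not required.
Rule 10: years in business 14 ≤ 18 → Commercial License required.

Annual Permit, Commercial License, Established Business Registration, Small Premises Registration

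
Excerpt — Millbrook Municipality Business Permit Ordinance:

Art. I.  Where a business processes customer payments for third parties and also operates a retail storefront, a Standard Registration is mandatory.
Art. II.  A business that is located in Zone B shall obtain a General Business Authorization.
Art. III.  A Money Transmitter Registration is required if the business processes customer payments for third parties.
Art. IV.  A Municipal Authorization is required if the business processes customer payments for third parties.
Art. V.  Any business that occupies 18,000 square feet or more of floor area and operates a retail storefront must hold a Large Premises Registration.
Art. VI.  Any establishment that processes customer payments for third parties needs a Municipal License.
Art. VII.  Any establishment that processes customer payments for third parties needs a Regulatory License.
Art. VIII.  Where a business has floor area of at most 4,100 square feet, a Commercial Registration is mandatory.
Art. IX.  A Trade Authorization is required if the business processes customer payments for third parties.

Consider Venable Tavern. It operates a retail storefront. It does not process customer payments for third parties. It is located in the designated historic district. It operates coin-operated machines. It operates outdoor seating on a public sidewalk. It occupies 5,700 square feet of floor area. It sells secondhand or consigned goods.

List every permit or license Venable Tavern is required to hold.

None

Art. I. does not process customer payments for third parties; operates a retail storefront → Standard Registration not required.
Art. II. is located in the designated historic district (not: is located in Zone B) → General Business Authorization not required.
Art. III. does not process customer payments for third parties → Money Transmitter Registration not required.
Art. IV. does not process customer payments for third parties → Municipal Authorization not required.
Art. V. floor area 5,700 square feet < 18,000 square feet; operates a retail storefront → Large Premises Registration not required.
Art. VI. does not process customer payments for third parties → Municipal License not required.
Art. VII. does not process customer payments for third parties → Regulatory License not required.
Art. VIII. floor area 5,700 square feet > 4,100 square feet → Commercial Registration not required.
Art. IX. does not process customer payments for third parties → Trade Authorization not required.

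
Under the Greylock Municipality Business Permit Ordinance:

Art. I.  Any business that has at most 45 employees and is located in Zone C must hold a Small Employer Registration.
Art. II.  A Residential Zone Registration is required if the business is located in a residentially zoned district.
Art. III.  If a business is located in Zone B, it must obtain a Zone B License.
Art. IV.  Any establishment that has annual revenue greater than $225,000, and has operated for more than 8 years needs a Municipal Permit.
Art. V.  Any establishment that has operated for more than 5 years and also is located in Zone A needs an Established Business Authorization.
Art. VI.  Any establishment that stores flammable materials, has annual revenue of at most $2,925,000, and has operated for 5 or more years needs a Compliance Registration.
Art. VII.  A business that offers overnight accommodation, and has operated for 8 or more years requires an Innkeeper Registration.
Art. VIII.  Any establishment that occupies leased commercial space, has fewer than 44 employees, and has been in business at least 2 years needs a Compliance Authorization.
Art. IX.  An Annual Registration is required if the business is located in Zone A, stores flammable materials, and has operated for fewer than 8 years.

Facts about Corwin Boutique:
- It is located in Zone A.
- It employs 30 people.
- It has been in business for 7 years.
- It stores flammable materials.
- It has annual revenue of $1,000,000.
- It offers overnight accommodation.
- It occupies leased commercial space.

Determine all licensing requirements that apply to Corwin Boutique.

Art. I. employees 30 ≤ 45; is located in Zone A (not: is located in Zone C) → Small Employer Registration not required.
Art. II. is located in Zone A (not: is located in a residentially zoned district) → Residential Zone Registration not required.
Art. III. is located in Zone A (not: is located in Zone B) → Zone B License not required.
Art. IV. revenue $1,000,000 > $225,000; years in business 7 ≤ 8 → Municipal Permit not required.
Art. V. years in business 7 > 5; is located in Zone A → Established Business Authorization required.
Art. VI. stores flammable materials; revenue $1,000,000 ≤ $2,925,000; years in business 7 ≥ 5 → Compliance Registration required.
Art. VII. offers overnight accommodation; years in business 7 < 8 → Innkeeper Registration not required.
Art. VIII. occupies leased commercial space; employees 30 < 44; years in business 7 ≥ 2 → Compliance Authorization required.
Art. IX. is located in Zone A; stores flammable materials; years in business 7 < 8 → Annual Registration required.

Annual Registration, Compliance Authorization, Compliance Registration, Established Business Authorization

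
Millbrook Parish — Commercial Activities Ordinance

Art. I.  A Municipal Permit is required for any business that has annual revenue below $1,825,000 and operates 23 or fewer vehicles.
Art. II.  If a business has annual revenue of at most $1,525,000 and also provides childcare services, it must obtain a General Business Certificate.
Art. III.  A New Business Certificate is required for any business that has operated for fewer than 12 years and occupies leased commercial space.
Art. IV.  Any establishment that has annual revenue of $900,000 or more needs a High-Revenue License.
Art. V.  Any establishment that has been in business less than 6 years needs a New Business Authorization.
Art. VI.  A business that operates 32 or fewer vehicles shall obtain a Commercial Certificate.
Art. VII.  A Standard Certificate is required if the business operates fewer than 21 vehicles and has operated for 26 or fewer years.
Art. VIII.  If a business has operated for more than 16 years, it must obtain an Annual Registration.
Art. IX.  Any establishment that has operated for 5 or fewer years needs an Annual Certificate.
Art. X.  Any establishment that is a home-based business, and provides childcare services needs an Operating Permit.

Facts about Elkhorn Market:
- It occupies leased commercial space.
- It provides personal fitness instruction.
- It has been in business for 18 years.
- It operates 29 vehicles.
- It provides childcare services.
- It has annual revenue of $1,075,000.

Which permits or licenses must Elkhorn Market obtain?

Art. I. revenue $1,075,000 < $1,825,000; vehicles 29 > 23 → Municipal Permit not required.
Art. II. revenue $1,075,000 ≤ $1,525,000; provides childcare services → General Business Certificate required.
Art. III. years in business 18 ≥ 12; occupies leased commercial space → New Business Certificate not required.
Art. IV. revenue $1,075,000 ≥ $900,000 → High-Revenue License required.
Art. V. years in business 18 ≥ 6 → New Business Authorization not required.
Art. VI. vehicles 29 ≤ 32 → Commercial Certificate required.
Art. VII. vehicles 29 ≥ 21; years in business 18 ≤ 26 → Standard Certificate not required.
Art. VIII. years in business 18 > 16 → Annual Registration required.
Art. IX. years in business 18 > 5 → Annual Certificate not required.
Art. X. occupies leased commercial space (not: is a home-based business); provides childcare services → Operating Permit not required.

Annual Registration, Commercial Certificate, General Business Certificate, High-Revenue License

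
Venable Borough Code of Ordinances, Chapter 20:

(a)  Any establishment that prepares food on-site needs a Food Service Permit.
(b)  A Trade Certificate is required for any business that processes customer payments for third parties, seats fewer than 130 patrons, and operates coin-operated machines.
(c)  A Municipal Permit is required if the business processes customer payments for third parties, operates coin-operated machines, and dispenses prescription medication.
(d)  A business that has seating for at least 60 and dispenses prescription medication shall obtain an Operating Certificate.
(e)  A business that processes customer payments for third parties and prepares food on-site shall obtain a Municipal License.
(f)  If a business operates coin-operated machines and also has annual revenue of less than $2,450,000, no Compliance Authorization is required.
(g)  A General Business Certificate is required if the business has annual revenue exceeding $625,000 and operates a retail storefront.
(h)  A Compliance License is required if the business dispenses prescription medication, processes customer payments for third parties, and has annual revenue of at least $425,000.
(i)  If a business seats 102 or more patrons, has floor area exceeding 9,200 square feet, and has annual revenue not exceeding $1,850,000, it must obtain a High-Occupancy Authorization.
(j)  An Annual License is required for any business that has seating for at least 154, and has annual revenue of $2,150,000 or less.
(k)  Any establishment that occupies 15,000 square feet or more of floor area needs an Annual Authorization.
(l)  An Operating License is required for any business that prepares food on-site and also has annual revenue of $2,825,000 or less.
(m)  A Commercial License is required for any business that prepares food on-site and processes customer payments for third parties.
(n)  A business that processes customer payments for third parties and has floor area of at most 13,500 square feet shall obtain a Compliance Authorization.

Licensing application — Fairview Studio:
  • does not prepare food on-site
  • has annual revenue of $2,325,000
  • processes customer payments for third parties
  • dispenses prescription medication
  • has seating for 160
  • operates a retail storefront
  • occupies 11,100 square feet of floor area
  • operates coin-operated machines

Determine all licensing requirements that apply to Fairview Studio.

(a) does not prepare food on-site → Food Service Permit not required.
(b) processes customer payments for third parties; seating 160 ≥ 130; operates coin-operated machines → Trade Certificate not required.
(c) processes customer payments for third parties; operates coin-operated machines; dispenses prescription medication → Municipal Permit required.
(d) seating 160 ≥ 60; dispenses prescription medication → Operating Certificate required.
(e) processes customer payments for third parties; does not prepare food on-site → Municipal License not required.
(f) operates coin-operated machines; revenue $2,325,000 < $2,450,000 → exempt from Compliance Authorization.
(g) revenue $2,325,000 > $625,000; operates a retail storefront → General Business Certificate required.
(h) dispenses prescription medication; processes customer payments for third parties; revenue $2,325,000 ≥ $425,000 → Compliance License required.
(i) seating 160 ≥ 102; floor area 11,100 square feet > 9,200 square feet; revenue $2,325,000 > $1,850,000 → High-Occupancy Authorization not required.
(j) seating 160 ≥ 154; revenue $2,325,000 > $2,150,000 → Annual License not required.
(k) floor area 11,100 square feet < 15,000 square feet → Annual Authorization not required.
(l) does not prepare food on-site; revenue $2,325,000 ≤ $2,825,000 → Operating License not required.
(m) does not prepare food on-site; processes customer payments for third parties → Commercial License not required.
(n) processes customer payments for third parties; floor area 11,100 square feet ≤ 13,500 square feet → Compliance Authorization required.

Compliance License, General Business Certificate, Municipal Permit, Operating Certificate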